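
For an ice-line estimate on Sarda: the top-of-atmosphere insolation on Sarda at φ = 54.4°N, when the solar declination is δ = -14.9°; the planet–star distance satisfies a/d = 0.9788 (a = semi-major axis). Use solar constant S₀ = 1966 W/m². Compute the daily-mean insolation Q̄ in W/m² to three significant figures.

Q̄ ≈ 164 W/m²

cos H₀ = −tan(+54.4°) tan(-14.900°) = 0.3717, H₀ = 1.1900 rad.
Bracket: H₀ sin φ sin δ + cos φ cos δ sin H₀ = 1.1900×0.81310×-0.25713 + 0.58212×0.96638×0.92837 = -0.248796 + 0.522254 = 0.273458.
Inverse-square distance factor (a/d)² = 0.9788² = 0.958049.
Q̄ = (S₀/π) × 0.958049 × [bracket] = (1966/π) × 0.958049 × 0.273458 = 164.0 W/m².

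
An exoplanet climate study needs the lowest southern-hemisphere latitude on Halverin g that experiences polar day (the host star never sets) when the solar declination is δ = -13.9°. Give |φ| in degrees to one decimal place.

|φ| = 76.1°

Polar day requires cos H₀ = −tan φ tan δ ≤ −1, i.e. tan φ tan δ ≥ 1.
The boundary is |tan φ| · |tan δ| = 1, so |φ| = 90° − |δ| = 90° − 13.9° = 76.1° in the southern hemisphere.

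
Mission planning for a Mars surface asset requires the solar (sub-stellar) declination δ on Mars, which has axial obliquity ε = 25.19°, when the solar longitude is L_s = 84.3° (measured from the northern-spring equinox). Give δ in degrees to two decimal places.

sin δ = sin ε · sin L_s = sin 25.19° × sin 84.3° = 0.423517.
δ = arcsin(0.423517) = +25.06°.

δ = +25.06°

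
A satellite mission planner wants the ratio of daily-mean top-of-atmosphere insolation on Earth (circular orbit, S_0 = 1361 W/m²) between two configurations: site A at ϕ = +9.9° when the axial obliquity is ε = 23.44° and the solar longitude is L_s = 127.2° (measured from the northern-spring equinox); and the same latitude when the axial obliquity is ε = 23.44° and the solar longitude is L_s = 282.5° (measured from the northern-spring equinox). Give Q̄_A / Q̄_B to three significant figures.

Q̄_A / Q̄_B ≈ 1.27

— Configuration A (ϕ=+9.9°):
Solar declination: sin δ = sin ε · sin L_s = sin 23.44° × sin 127.2° = 0.31685, so δ = +18.473°.
cos h₀ = −tan(+9.9°) tan(+18.473°) = -0.0583, h₀ = 1.6291 rad.
Bracket: h₀ sin ϕ sin δ + cos ϕ cos δ sin h₀ = 1.6291×0.17193×0.31685 + 0.98511×0.94848×0.99830 = 0.088747 + 0.932769 = 1.021516.
Q̄ = (S_0/π) × [bracket] = (1361/π) × 1.021516 = 442.54 W/m².
— Configuration B (ϕ=+9.9°):
Solar declination: sin δ = sin ε · sin L_s = sin 23.44° × sin 282.5° = -0.38836, so δ = -22.852°.
cos h₀ = −tan(+9.9°) tan(-22.852°) = 0.0736, h₀ = 1.4972 rad.
Bracket: h₀ sin ϕ sin δ + cos ϕ cos δ sin h₀ = 1.4972×0.17193×-0.38836 + 0.98511×0.92151×0.99729 = -0.099969 + 0.905329 = 0.805360.
Q̄ = (S_0/π) × [bracket] = (1361/π) × 0.805360 = 348.90 W/m².
Ratio Q̄_A / Q̄_B = 442.54 / 348.90 = 1.268.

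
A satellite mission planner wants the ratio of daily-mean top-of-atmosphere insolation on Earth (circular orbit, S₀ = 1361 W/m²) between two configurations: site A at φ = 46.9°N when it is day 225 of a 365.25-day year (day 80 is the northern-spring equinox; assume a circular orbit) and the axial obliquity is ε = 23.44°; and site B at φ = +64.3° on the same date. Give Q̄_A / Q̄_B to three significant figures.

Q̄_A / Q̄_B ≈ 1.18

— Configuration A (φ=+46.9°):
Solar longitude: λ_s = 360° × (225 − 80)/365.25 = 142.916°.
sin δ = sin 23.44° × sin 142.916° = 0.23986, so δ = +13.878°.
cos H₀ = −tan(+46.9°) tan(+13.878°) = -0.2640, H₀ = 1.8380 rad.
Bracket: H₀ sin φ sin δ + cos φ cos δ sin H₀ = 1.8380×0.73016×0.23986 + 0.68327×0.97081×0.96451 = 0.321900 + 0.639784 = 0.961684.
Q̄ = (S₀/π) × [bracket] = (1361/π) × 0.961684 = 416.62 W/m².
— Configuration B (φ=+64.3°):
cos H₀ = −tan(+64.3°) tan(+13.878°) = -0.5134, H₀ = 2.1099 rad.
Bracket: H₀ sin φ sin δ + cos φ cos δ sin H₀ = 2.1099×0.90108×0.23986 + 0.43366×0.97081×0.85816 = 0.456019 + 0.361287 = 0.817306.
Q̄ = (S₀/π) × [bracket] = (1361/π) × 0.817306 = 354.07 W/m².
Ratio Q̄_A / Q̄_B = 416.62 / 354.07 = 1.177.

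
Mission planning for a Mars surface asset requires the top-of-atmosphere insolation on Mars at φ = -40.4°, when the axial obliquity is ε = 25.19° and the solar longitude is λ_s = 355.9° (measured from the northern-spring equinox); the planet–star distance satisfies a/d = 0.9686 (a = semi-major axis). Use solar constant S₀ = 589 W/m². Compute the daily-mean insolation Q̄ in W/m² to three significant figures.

Q̄ ≈ 139 W/m²

Solar declination: sin δ = sin ε · sin λ_s = sin 25.19° × sin 355.9° = -0.03043, so δ = -1.744°.
cos H₀ = −tan(-40.4°) tan(-1.744°) = -0.0259, H₀ = 1.5967 rad.
Bracket: H₀ sin φ sin δ + cos φ cos δ sin H₀ = 1.5967×-0.64812×-0.03043 + 0.76154×0.99954×0.99966 = 0.031491 + 0.760931 = 0.792422.
Inverse-square distance factor (a/d)² = 0.9686² = 0.938186.
Q̄ = (S₀/π) × 0.938186 × [bracket] = (589/π) × 0.938186 × 0.792422 = 139.4 W/m².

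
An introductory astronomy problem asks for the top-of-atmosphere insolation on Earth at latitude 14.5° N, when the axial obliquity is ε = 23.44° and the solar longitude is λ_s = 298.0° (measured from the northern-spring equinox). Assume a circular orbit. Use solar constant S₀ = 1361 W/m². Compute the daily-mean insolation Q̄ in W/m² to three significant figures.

Solar declination: sin δ = sin ε · sin λ_s = sin 23.44° × sin 298.0° = -0.35123, so δ = -20.562°.
cos H₀ = −tan(+14.5°) tan(-20.562°) = 0.0970, H₀ = 1.4736 rad.
Bracket: H₀ sin φ sin δ + cos φ cos δ sin H₀ = 1.4736×0.25038×-0.35123 + 0.96815×0.93629×0.99528 = -0.129590 + 0.902191 = 0.772601.
Q̄ = (S₀/π) × [bracket] = (1361/π) × 0.772601 = 334.7 W/m².

Q̄ ≈ 335 W/m²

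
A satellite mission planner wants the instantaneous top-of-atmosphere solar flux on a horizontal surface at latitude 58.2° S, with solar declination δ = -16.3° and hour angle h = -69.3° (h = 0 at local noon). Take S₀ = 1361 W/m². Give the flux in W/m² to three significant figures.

cos θ_z = sin φ sin δ + cos φ cos δ cos h = 0.238537 + 0.178779 = 0.417316.
Flux = S₀ · cos θ_z = 1361 × 0.417316 = 568.0 W/m².

568 W/m²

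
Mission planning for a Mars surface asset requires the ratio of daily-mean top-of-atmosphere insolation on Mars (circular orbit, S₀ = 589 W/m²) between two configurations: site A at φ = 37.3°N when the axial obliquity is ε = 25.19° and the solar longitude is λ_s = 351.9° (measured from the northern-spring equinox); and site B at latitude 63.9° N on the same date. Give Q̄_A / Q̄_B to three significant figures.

— Configuration A (φ=+37.3°):
Solar declination: sin δ = sin ε · sin λ_s = sin 25.19° × sin 351.9° = -0.05997, so δ = -3.438°.
cos H₀ = −tan(+37.3°) tan(-3.438°) = 0.0458, H₀ = 1.5250 rad.
Bracket: H₀ sin φ sin δ + cos φ cos δ sin H₀ = 1.5250×0.60599×-0.05997 + 0.79547×0.99820×0.99895 = -0.055420 + 0.793204 = 0.737784.
Q̄ = (S₀/π) × [bracket] = (589/π) × 0.737784 = 138.32 W/m².
— Configuration B (φ=+63.9°):
cos H₀ = −tan(+63.9°) tan(-3.438°) = 0.1226, H₀ = 1.4479 rad.
Bracket: H₀ sin φ sin δ + cos φ cos δ sin H₀ = 1.4479×0.89803×-0.05997 + 0.43994×0.99820×0.99245 = -0.077976 + 0.435833 = 0.357857.
Q̄ = (S₀/π) × [bracket] = (589/π) × 0.357857 = 67.093 W/m².
Ratio Q̄_A / Q̄_B = 138.32 / 67.093 = 2.062.

Q̄_A / Q̄_B ≈ 2.06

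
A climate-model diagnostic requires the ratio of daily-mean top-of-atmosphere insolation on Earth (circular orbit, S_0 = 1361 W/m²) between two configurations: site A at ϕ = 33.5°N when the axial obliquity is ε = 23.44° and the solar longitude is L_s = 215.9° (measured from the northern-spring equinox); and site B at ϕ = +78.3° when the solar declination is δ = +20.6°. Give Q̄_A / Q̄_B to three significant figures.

Q̄_A / Q̄_B ≈ 0.572

— Configuration A (ϕ=+33.5°):
Solar declination: sin δ = sin ε · sin L_s = sin 23.44° × sin 215.9° = -0.23325, so δ = -13.489°.
cos h₀ = −tan(+33.5°) tan(-13.489°) = 0.1588, h₀ = 1.4114 rad.
Bracket: h₀ sin ϕ sin δ + cos ϕ cos δ sin h₀ = 1.4114×0.55194×-0.23325 + 0.83389×0.97242×0.98732 = -0.181704 + 0.800609 = 0.618905.
Q̄ = (S_0/π) × [bracket] = (1361/π) × 0.618905 = 268.12 W/m².
— Configuration B (ϕ=+78.3°):
cos h₀ = −tan(+78.3°) tan(+20.600°) = -1.8150 ≤ −1 ⇒ polar day, h₀ = π.
Bracket: h₀ sin ϕ sin δ + cos ϕ cos δ sin h₀ = 3.1416×0.97922×0.35184 + 0.20279×0.93606×0.00000 = 1.082372 + 0.000000 = 1.082372.
Q̄ = (S_0/π) × [bracket] = (1361/π) × 1.082372 = 468.90 W/m².
Ratio Q̄_A / Q̄_B = 268.12 / 468.90 = 0.5718.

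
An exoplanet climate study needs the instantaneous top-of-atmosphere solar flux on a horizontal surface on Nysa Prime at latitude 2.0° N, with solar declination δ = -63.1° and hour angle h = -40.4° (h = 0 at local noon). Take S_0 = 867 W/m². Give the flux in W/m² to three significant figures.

272 W/m²

cos θ_z = sin ϕ sin δ + cos ϕ cos δ cos h = -0.031123 + 0.344336 = 0.313213.
Flux = S_0 · cos θ_z = 867 × 0.313213 = 271.6 W/m².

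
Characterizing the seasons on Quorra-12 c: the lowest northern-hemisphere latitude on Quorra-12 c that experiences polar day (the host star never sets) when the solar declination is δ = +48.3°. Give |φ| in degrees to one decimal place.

|φ| = 41.7°

Polar day requires cos H₀ = −tan φ tan δ ≤ −1, i.e. tan φ tan δ ≥ 1.
The boundary is |tan φ| · |tan δ| = 1, so |φ| = 90° − |δ| = 90° − 48.3° = 41.7° in the northern hemisphere.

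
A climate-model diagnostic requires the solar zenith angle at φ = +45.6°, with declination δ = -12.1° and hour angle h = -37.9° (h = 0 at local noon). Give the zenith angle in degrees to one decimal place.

cos θ_z = sin φ sin δ + cos φ cos δ cos h = -0.149767 + 0.539827 = 0.390060.
θ_z = arccos(0.390060) = 67.0°.

θ_z = 67.0°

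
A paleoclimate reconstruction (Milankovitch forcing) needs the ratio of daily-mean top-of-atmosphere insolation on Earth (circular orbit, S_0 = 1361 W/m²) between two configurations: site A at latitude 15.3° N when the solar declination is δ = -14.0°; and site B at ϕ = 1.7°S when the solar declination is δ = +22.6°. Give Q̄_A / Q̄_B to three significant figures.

Q̄_A / Q̄_B ≈ 0.926

— Configuration A (ϕ=+15.3°):
cos h₀ = −tan(+15.3°) tan(-14.000°) = 0.0682, h₀ = 1.5025 rad.
Bracket: h₀ sin ϕ sin δ + cos ϕ cos δ sin h₀ = 1.5025×0.26387×-0.24192 + 0.96456×0.97030×0.99767 = -0.095913 + 0.933732 = 0.837819.
Q̄ = (S_0/π) × [bracket] = (1361/π) × 0.837819 = 362.96 W/m².
— Configuration B (ϕ=-1.7°):
cos h₀ = −tan(-1.7°) tan(+22.600°) = 0.0124, h₀ = 1.5584 rad.
Bracket: h₀ sin ϕ sin δ + cos ϕ cos δ sin h₀ = 1.5584×-0.02967×0.38430 + 0.99956×0.92321×0.99992 = -0.017769 + 0.922730 = 0.904961.
Q̄ = (S_0/π) × [bracket] = (1361/π) × 0.904961 = 392.05 W/m².
Ratio Q̄_A / Q̄_B = 362.96 / 392.05 = 0.9258.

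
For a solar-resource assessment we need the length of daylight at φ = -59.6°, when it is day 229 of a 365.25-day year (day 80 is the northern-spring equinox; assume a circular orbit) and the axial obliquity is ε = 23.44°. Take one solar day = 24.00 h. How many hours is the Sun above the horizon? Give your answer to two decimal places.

9.02 h

Solar longitude: λ_s = 360° × (229 − 80)/365.25 = 146.858°.
sin δ = sin 23.44° × sin 146.858° = 0.21748, so δ = +12.561°.
cos H₀ = −tan φ · tan δ = −tan(-59.6°) × tan(+12.561°) = 0.3798, so H₀ = 1.1813 rad = 67.68°.
Daylight = 2H₀/(2π) × 24.00 h = (1.1813/π) × 24.00 = 9.02 h.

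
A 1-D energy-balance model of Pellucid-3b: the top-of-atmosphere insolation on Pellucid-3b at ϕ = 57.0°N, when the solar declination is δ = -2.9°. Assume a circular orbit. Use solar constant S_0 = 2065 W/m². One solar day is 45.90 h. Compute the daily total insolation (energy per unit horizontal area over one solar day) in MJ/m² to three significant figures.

52.0 MJ/m²

cos h₀ = −tan(+57.0°) tan(-2.900°) = 0.0780, h₀ = 1.4927 rad.
Bracket: h₀ sin ϕ sin δ + cos ϕ cos δ sin h₀ = 1.4927×0.83867×-0.05059 + 0.54464×0.99872×0.99695 = -0.063333 + 0.542284 = 0.478951.
Q̄ = (S_0/π) × [bracket] = (2065/π) × 0.478951 = 314.82 W/m².
Daily total = Q̄ × 45.90 h × 3600 s/h = 314.82 × 45.90 × 3600 / 10⁶ = 52.02 MJ/m².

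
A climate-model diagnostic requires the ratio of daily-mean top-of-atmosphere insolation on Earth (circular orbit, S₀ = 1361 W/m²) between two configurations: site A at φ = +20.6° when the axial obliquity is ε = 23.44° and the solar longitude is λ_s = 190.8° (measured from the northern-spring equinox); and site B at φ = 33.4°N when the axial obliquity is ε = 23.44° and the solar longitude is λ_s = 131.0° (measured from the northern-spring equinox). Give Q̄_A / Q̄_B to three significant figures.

— Configuration A (φ=+20.6°):
Solar declination: sin δ = sin ε · sin λ_s = sin 23.44° × sin 190.8° = -0.07454, so δ = -4.275°.
cos H₀ = −tan(+20.6°) tan(-4.275°) = 0.0281, H₀ = 1.5427 rad.
Bracket: H₀ sin φ sin δ + cos φ cos δ sin H₀ = 1.5427×0.35184×-0.07454 + 0.93606×0.99722×0.99961 = -0.040459 + 0.933094 = 0.892635.
Q̄ = (S₀/π) × [bracket] = (1361/π) × 0.892635 = 386.71 W/m².
— Configuration B (φ=+33.4°):
Solar declination: sin δ = sin ε · sin λ_s = sin 23.44° × sin 131.0° = 0.30021, so δ = +17.471°.
cos H₀ = −tan(+33.4°) tan(+17.471°) = -0.2075, H₀ = 1.7798 rad.
Bracket: H₀ sin φ sin δ + cos φ cos δ sin H₀ = 1.7798×0.55048×0.30021 + 0.83485×0.95387×0.97823 = 0.294129 + 0.779002 = 1.073131.
Q̄ = (S₀/π) × [bracket] = (1361/π) × 1.073131 = 464.90 W/m².
Ratio Q̄_A / Q̄_B = 386.71 / 464.90 = 0.8318.

Q̄_A / Q̄_B ≈ 0.832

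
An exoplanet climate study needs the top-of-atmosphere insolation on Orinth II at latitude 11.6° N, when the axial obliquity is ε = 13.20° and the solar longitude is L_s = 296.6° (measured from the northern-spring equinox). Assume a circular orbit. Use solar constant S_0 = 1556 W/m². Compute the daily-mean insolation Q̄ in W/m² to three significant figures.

Q̄ ≈ 443 W/m²

Solar declination: sin δ = sin ε · sin L_s = sin 13.20° × sin 296.6° = -0.20418, so δ = -11.782°.
cos h₀ = −tan(+11.6°) tan(-11.782°) = 0.0428, h₀ = 1.5280 rad.
Bracket: h₀ sin ϕ sin δ + cos ϕ cos δ sin h₀ = 1.5280×0.20108×-0.20418 + 0.97958×0.97893×0.99908 = -0.062734 + 0.958058 = 0.895324.
Q̄ = (S_0/π) × [bracket] = (1556/π) × 0.895324 = 443.4 W/m².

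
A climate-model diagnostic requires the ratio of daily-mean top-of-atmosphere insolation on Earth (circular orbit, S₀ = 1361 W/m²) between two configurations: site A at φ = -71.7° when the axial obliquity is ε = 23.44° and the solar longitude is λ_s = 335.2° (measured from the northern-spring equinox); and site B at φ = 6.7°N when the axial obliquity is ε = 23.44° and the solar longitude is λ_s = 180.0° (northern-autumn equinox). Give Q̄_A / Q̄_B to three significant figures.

— Configuration A (φ=-71.7°):
Solar declination: sin δ = sin ε · sin λ_s = sin 23.44° × sin 335.2° = -0.16685, so δ = -9.605°.
cos H₀ = −tan(-71.7°) tan(-9.605°) = -0.5117, H₀ = 2.1079 rad.
Bracket: H₀ sin φ sin δ + cos φ cos δ sin H₀ = 2.1079×-0.94943×-0.16685 + 0.31399×0.98598×0.85917 = 0.333917 + 0.265989 = 0.599906.
Q̄ = (S₀/π) × [bracket] = (1361/π) × 0.599906 = 259.89 W/m².
— Configuration B (φ=+6.7°):
Solar declination: sin δ = sin ε · sin λ_s = sin 23.44° × sin 180.0° = 0.00000, so δ = +0.000°.
cos H₀ = −tan(+6.7°) tan(+0.000°) = -0.0000, H₀ = 1.5708 rad.
Bracket: H₀ sin φ sin δ + cos φ cos δ sin H₀ = 1.5708×0.11667×0.00000 + 0.99317×1.00000×1.00000 = 0.000000 + 0.993170 = 0.993170.
Q̄ = (S₀/π) × [bracket] = (1361/π) × 0.993170 = 430.26 W/m².
Ratio Q̄_A / Q̄_B = 259.89 / 430.26 = 0.6040.

Q̄_A / Q̄_B ≈ 0.604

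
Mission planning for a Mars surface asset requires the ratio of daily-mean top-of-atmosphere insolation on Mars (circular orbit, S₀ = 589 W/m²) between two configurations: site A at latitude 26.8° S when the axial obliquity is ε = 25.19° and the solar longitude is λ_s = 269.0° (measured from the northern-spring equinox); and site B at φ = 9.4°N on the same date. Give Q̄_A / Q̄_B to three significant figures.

Q̄_A / Q̄_B ≈ 1.44

— Configuration A (φ=-26.8°):
Solar declination: sin δ = sin ε · sin λ_s = sin 25.19° × sin 269.0° = -0.42556, so δ = -25.186°.
cos H₀ = −tan(-26.8°) tan(-25.186°) = -0.2375, H₀ = 1.8106 rad.
Bracket: H₀ sin φ sin δ + cos φ cos δ sin H₀ = 1.8106×-0.45088×-0.42556 + 0.89259×0.90493×0.97138 = 0.347412 + 0.784614 = 1.132026.
Q̄ = (S₀/π) × [bracket] = (589/π) × 1.132026 = 212.24 W/m².
— Configuration B (φ=+9.4°):
cos H₀ = −tan(+9.4°) tan(-25.186°) = 0.0779, H₀ = 1.4929 rad.
Bracket: H₀ sin φ sin δ + cos φ cos δ sin H₀ = 1.4929×0.16333×-0.42556 + 0.98657×0.90493×0.99696 = -0.103767 + 0.890063 = 0.786296.
Q̄ = (S₀/π) × [bracket] = (589/π) × 0.786296 = 147.42 W/m².
Ratio Q̄_A / Q̄_B = 212.24 / 147.42 = 1.440.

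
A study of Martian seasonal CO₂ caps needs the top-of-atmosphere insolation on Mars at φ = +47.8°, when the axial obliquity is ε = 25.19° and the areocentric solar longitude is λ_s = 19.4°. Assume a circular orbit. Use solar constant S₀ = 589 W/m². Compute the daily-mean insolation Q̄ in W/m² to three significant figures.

Q̄ ≈ 157 W/m²

sin δ = sin 25.19° × sin 19.4° = 0.14137, so δ = +8.127°.
cos H₀ = −tan(+47.8°) tan(+8.127°) = -0.1575, H₀ = 1.7290 rad.
Bracket: H₀ sin φ sin δ + cos φ cos δ sin H₀ = 1.7290×0.74080×0.14137 + 0.67172×0.98996×0.98752 = 0.181073 + 0.656677 = 0.837750.
Q̄ = (S₀/π) × [bracket] = (589/π) × 0.837750 = 157.1 W/m².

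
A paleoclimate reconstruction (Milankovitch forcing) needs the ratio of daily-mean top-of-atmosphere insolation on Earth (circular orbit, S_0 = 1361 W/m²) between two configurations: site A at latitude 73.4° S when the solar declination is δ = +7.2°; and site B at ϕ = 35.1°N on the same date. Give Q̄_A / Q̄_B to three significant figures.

Q̄_A / Q̄_B ≈ 0.130

— Configuration A (ϕ=-73.4°):
cos h₀ = −tan(-73.4°) tan(+7.200°) = 0.4238, h₀ = 1.1332 rad.
Bracket: h₀ sin ϕ sin δ + cos ϕ cos δ sin h₀ = 1.1332×-0.95832×0.12533 + 0.28569×0.99211×0.90577 = -0.136104 + 0.256728 = 0.120624.
Q̄ = (S_0/π) × [bracket] = (1361/π) × 0.120624 = 52.257 W/m².
— Configuration B (ϕ=+35.1°):
cos h₀ = −tan(+35.1°) tan(+7.200°) = -0.0888, h₀ = 1.6597 rad.
Bracket: h₀ sin ϕ sin δ + cos ϕ cos δ sin h₀ = 1.6597×0.57501×0.12533 + 0.81815×0.99211×0.99605 = 0.119608 + 0.808489 = 0.928097.
Q̄ = (S_0/π) × [bracket] = (1361/π) × 0.928097 = 402.07 W/m².
Ratio Q̄_A / Q̄_B = 52.257 / 402.07 = 0.1300.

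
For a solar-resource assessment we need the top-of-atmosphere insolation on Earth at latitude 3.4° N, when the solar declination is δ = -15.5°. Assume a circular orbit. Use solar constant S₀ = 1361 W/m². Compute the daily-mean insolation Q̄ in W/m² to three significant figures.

cos H₀ = −tan(+3.4°) tan(-15.500°) = 0.0165, H₀ = 1.5543 rad.
Bracket: H₀ sin φ sin δ + cos φ cos δ sin H₀ = 1.5543×0.05931×-0.26724 + 0.99824×0.96363×0.99986 = -0.024636 + 0.961799 = 0.937163.
Q̄ = (S₀/π) × [bracket] = (1361/π) × 0.937163 = 406.0 W/m².

Q̄ ≈ 406 W/m²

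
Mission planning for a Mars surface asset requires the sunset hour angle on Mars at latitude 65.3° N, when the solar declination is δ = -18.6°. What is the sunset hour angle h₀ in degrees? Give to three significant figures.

cos h₀ = −tan ϕ · tan δ = −tan(+65.3°) × tan(-18.600°) = 0.7317, so h₀ = 0.7500 rad = 42.97°.

h₀ = 43.0°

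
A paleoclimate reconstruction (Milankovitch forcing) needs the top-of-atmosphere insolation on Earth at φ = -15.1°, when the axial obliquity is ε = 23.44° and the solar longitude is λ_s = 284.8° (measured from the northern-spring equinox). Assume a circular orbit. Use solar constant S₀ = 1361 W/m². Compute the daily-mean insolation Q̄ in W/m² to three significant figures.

Q̄ ≈ 457 W/m²

Solar declination: sin δ = sin ε · sin λ_s = sin 23.44° × sin 284.8° = -0.38459, so δ = -22.618°.
cos H₀ = −tan(-15.1°) tan(-22.618°) = -0.1124, H₀ = 1.6835 rad.
Bracket: H₀ sin φ sin δ + cos φ cos δ sin H₀ = 1.6835×-0.26050×-0.38459 + 0.96547×0.92309×0.99366 = 0.168663 + 0.885565 = 1.054228.
Q̄ = (S₀/π) × [bracket] = (1361/π) × 1.054228 = 456.7 W/m².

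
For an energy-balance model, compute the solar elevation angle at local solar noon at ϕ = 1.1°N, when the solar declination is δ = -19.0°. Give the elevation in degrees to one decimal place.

69.9°

At local noon the hour angle is zero, so the zenith angle equals |ϕ − δ| = |+1.1° − (-19.000°)| = 20.100°.
Elevation = 90° − 20.100° = 69.9°.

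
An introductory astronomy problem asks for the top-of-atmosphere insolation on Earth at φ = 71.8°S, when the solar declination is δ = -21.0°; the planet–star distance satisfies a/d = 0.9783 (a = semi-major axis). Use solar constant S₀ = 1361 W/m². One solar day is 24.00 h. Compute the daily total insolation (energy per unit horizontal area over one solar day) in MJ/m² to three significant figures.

cos H₀ = −tan(-71.8°) tan(-21.000°) = -1.1675 ≤ −1 ⇒ polar day, H₀ = π.
Bracket: H₀ sin φ sin δ + cos φ cos δ sin H₀ = 3.1416×-0.94997×-0.35837 + 0.31233×0.93358×0.00000 = 1.069529 + 0.000000 = 1.069529.
Inverse-square distance factor (a/d)² = 0.9783² = 0.957071.
Q̄ = (S₀/π) × 0.957071 × [bracket] = (1361/π) × 0.957071 × 1.069529 = 443.45 W/m².
Daily total = Q̄ × 24.00 h × 3600 s/h = 443.45 × 24.00 × 3600 / 10⁶ = 38.31 MJ/m².

38.3 MJ/m²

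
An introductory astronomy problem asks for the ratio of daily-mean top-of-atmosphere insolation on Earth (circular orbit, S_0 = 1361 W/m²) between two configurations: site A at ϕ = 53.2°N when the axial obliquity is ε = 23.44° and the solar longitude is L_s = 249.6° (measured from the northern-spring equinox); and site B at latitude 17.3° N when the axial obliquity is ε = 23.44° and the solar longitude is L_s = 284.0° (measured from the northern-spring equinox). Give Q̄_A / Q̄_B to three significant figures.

— Configuration A (ϕ=+53.2°):
Solar declination: sin δ = sin ε · sin L_s = sin 23.44° × sin 249.6° = -0.37284, so δ = -21.891°.
cos h₀ = −tan(+53.2°) tan(-21.891°) = 0.5371, h₀ = 1.0038 rad.
Bracket: h₀ sin ϕ sin δ + cos ϕ cos δ sin h₀ = 1.0038×0.80073×-0.37284 + 0.59902×0.92790×0.84351 = -0.299679 + 0.468849 = 0.169170.
Q̄ = (S_0/π) × [bracket] = (1361/π) × 0.169170 = 73.288 W/m².
— Configuration B (ϕ=+17.3°):
Solar declination: sin δ = sin ε · sin L_s = sin 23.44° × sin 284.0° = -0.38597, so δ = -22.704°.
cos h₀ = −tan(+17.3°) tan(-22.704°) = 0.1303, h₀ = 1.4401 rad.
Bracket: h₀ sin ϕ sin δ + cos ϕ cos δ sin h₀ = 1.4401×0.29737×-0.38597 + 0.95476×0.92251×0.99147 = -0.165289 + 0.873263 = 0.707974.
Q̄ = (S_0/π) × [bracket] = (1361/π) × 0.707974 = 306.71 W/m².
Ratio Q̄_A / Q̄_B = 73.288 / 306.71 = 0.2389.

Q̄_A / Q̄_B ≈ 0.239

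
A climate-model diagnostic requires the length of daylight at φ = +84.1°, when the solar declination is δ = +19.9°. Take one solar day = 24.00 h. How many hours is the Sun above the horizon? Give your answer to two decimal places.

Sunrise equation: cos H₀ = −tan φ · tan δ = -3.5030 ≤ −1, so the Sun never sets (polar day) and H₀ = π.
Daylight = 2H₀/(2π) × 24.00 h = (3.1416/π) × 24.00 = 24.00 h.

24.00 h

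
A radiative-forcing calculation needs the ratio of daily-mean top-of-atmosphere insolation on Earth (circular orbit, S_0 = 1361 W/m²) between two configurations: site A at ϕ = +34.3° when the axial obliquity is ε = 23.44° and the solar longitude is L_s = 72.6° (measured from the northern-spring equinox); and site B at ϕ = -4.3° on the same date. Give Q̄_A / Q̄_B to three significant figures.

Q̄_A / Q̄_B ≈ 1.29

— Configuration A (ϕ=+34.3°):
Solar declination: sin δ = sin ε · sin L_s = sin 23.44° × sin 72.6° = 0.37959, so δ = +22.308°.
cos h₀ = −tan(+34.3°) tan(+22.308°) = -0.2799, h₀ = 1.8545 rad.
Bracket: h₀ sin ϕ sin δ + cos ϕ cos δ sin h₀ = 1.8545×0.56353×0.37959 + 0.82610×0.92516×0.96003 = 0.396697 + 0.733727 = 1.130424.
Q̄ = (S_0/π) × [bracket] = (1361/π) × 1.130424 = 489.72 W/m².
— Configuration B (ϕ=-4.3°):
cos h₀ = −tan(-4.3°) tan(+22.308°) = 0.0309, h₀ = 1.5399 rad.
Bracket: h₀ sin ϕ sin δ + cos ϕ cos δ sin h₀ = 1.5399×-0.07498×0.37959 + 0.99719×0.92516×0.99952 = -0.043828 + 0.922117 = 0.878289.
Q̄ = (S_0/π) × [bracket] = (1361/π) × 0.878289 = 380.49 W/m².
Ratio Q̄_A / Q̄_B = 489.72 / 380.49 = 1.287.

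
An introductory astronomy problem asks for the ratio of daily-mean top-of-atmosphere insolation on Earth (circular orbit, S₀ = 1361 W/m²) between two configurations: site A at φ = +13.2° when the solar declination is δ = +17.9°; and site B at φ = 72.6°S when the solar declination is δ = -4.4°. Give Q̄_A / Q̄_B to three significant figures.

— Configuration A (φ=+13.2°):
cos H₀ = −tan(+13.2°) tan(+17.900°) = -0.0758, H₀ = 1.6466 rad.
Bracket: H₀ sin φ sin δ + cos φ cos δ sin H₀ = 1.6466×0.22835×0.30736 + 0.97358×0.95159×0.99713 = 0.115568 + 0.923790 = 1.039358.
Q̄ = (S₀/π) × [bracket] = (1361/π) × 1.039358 = 450.27 W/m².
— Configuration B (φ=-72.6°):
cos H₀ = −tan(-72.6°) tan(-4.400°) = -0.2455, H₀ = 1.8189 rad.
Bracket: H₀ sin φ sin δ + cos φ cos δ sin H₀ = 1.8189×-0.95424×-0.07672 + 0.29904×0.99705×0.96939 = 0.133160 + 0.289031 = 0.422191.
Q̄ = (S₀/π) × [bracket] = (1361/π) × 0.422191 = 182.90 W/m².
Ratio Q̄_A / Q̄_B = 450.27 / 182.90 = 2.462.

Q̄_A / Q̄_B ≈ 2.46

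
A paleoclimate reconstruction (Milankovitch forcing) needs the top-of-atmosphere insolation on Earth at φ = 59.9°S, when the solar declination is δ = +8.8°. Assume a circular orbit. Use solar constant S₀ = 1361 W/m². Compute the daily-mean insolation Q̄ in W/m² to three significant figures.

Q̄ ≈ 132 W/m²

cos H₀ = −tan(-59.9°) tan(+8.800°) = 0.2671, H₀ = 1.3005 rad.
Bracket: H₀ sin φ sin δ + cos φ cos δ sin H₀ = 1.3005×-0.86515×0.15299 + 0.50151×0.98823×0.96368 = -0.172133 + 0.477607 = 0.305474.
Q̄ = (S₀/π) × [bracket] = (1361/π) × 0.305474 = 132.3 W/m².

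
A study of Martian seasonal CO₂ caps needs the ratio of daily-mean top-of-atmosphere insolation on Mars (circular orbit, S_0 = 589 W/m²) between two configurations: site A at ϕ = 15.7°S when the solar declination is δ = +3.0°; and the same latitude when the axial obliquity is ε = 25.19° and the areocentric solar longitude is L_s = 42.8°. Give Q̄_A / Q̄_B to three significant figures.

Q̄_A / Q̄_B ≈ 1.17

— Configuration A (ϕ=-15.7°):
cos h₀ = −tan(-15.7°) tan(+3.000°) = 0.0147, h₀ = 1.5561 rad.
Bracket: h₀ sin ϕ sin δ + cos ϕ cos δ sin h₀ = 1.5561×-0.27060×0.05234 + 0.96269×0.99863×0.99989 = -0.022039 + 0.961265 = 0.939226.
Q̄ = (S_0/π) × [bracket] = (589/π) × 0.939226 = 176.09 W/m².
— Configuration B (ϕ=-15.7°):
sin δ = sin 25.19° × sin 42.8° = 0.28918, so δ = +16.809°.
cos h₀ = −tan(-15.7°) tan(+16.809°) = 0.0849, h₀ = 1.4858 rad.
Bracket: h₀ sin ϕ sin δ + cos ϕ cos δ sin h₀ = 1.4858×-0.27060×0.28918 + 0.96269×0.95727×0.99639 = -0.116267 + 0.918227 = 0.801960.
Q̄ = (S_0/π) × [bracket] = (589/π) × 0.801960 = 150.36 W/m².
Ratio Q̄_A / Q̄_B = 176.09 / 150.36 = 1.171.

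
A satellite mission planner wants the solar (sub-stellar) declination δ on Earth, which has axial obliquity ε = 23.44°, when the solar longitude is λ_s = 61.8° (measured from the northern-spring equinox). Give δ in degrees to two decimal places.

sin δ = sin ε · sin λ_s = sin 23.44° × sin 61.8° = 0.350572.
δ = arcsin(0.350572) = +20.52°.

δ = +20.52°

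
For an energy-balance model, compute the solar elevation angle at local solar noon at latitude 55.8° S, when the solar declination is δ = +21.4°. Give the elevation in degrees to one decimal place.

12.8°

At local noon the hour angle is zero, so the zenith angle equals |φ − δ| = |-55.8° − (+21.400°)| = 77.200°.
Elevation = 90° − 77.200° = 12.8°.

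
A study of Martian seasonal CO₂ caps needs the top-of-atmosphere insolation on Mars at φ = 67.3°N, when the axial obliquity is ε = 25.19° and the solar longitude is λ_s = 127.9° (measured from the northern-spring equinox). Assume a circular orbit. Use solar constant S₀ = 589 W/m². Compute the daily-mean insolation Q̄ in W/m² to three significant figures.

Q̄ ≈ 186 W/m²

Solar declination: sin δ = sin ε · sin λ_s = sin 25.19° × sin 127.9° = 0.33585, so δ = +19.624°.
cos H₀ = −tan(+67.3°) tan(+19.624°) = -0.8524, H₀ = 2.5913 rad.
Bracket: H₀ sin φ sin δ + cos φ cos δ sin H₀ = 2.5913×0.92254×0.33585 + 0.38591×0.94192×0.52291 = 0.802876 + 0.190076 = 0.992952.
Q̄ = (S₀/π) × [bracket] = (589/π) × 0.992952 = 186.2 W/m².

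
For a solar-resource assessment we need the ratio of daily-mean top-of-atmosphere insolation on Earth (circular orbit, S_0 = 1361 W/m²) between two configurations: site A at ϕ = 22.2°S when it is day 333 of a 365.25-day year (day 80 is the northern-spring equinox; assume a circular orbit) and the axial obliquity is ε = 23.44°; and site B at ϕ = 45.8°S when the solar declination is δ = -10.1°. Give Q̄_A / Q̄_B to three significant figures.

— Configuration A (ϕ=-22.2°):
Solar longitude: L_s = 360° × (333 − 80)/365.25 = 249.363°.
sin δ = sin 23.44° × sin 249.363° = -0.37226, so δ = -21.855°.
cos h₀ = −tan(-22.2°) tan(-21.855°) = -0.1637, h₀ = 1.7352 rad.
Bracket: h₀ sin ϕ sin δ + cos ϕ cos δ sin h₀ = 1.7352×-0.37784×-0.37226 + 0.92587×0.92813×0.98651 = 0.244064 + 0.847735 = 1.091799.
Q̄ = (S_0/π) × [bracket] = (1361/π) × 1.091799 = 472.99 W/m².
— Configuration B (ϕ=-45.8°):
cos h₀ = −tan(-45.8°) tan(-10.100°) = -0.1832, h₀ = 1.7550 rad.
Bracket: h₀ sin ϕ sin δ + cos ϕ cos δ sin h₀ = 1.7550×-0.71691×-0.17537 + 0.69717×0.98450×0.98308 = 0.220647 + 0.674751 = 0.895398.
Q̄ = (S_0/π) × [bracket] = (1361/π) × 0.895398 = 387.90 W/m².
Ratio Q̄_A / Q̄_B = 472.99 / 387.90 = 1.219.

Q̄_A / Q̄_B ≈ 1.22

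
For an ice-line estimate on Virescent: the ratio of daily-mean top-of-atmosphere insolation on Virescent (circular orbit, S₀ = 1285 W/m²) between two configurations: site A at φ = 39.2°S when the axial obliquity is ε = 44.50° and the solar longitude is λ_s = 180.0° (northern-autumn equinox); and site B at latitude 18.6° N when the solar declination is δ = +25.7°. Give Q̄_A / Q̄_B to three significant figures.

— Configuration A (φ=-39.2°):
Solar declination: sin δ = sin ε · sin λ_s = sin 44.50° × sin 180.0° = 0.00000, so δ = +0.000°.
cos H₀ = −tan(-39.2°) tan(+0.000°) = 0.0000, H₀ = 1.5708 rad.
Bracket: H₀ sin φ sin δ + cos φ cos δ sin H₀ = 1.5708×-0.63203×0.00000 + 0.77494×1.00000×1.00000 = -0.000000 + 0.774940 = 0.774940.
Q̄ = (S₀/π) × [bracket] = (1285/π) × 0.774940 = 316.97 W/m².
— Configuration B (φ=+18.6°):
cos H₀ = −tan(+18.6°) tan(+25.700°) = -0.1620, H₀ = 1.7335 rad.
Bracket: H₀ sin φ sin δ + cos φ cos δ sin H₀ = 1.7335×0.31896×0.43366 + 0.94777×0.90108×0.98680 = 0.239778 + 0.842744 = 1.082522.
Q̄ = (S₀/π) × [bracket] = (1285/π) × 1.082522 = 442.78 W/m².
Ratio Q̄_A / Q̄_B = 316.97 / 442.78 = 0.7159.

Q̄_A / Q̄_B ≈ 0.716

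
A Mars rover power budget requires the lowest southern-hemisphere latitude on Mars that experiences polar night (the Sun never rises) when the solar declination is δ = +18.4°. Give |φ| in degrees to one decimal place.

Polar night requires cos H₀ = −tan φ tan δ ≥ 1, i.e. tan φ tan δ ≤ −1.
The boundary is |tan φ| · |tan δ| = 1, so |φ| = 90° − |δ| = 90° − 18.4° = 71.6° in the southern hemisphere.

|φ| = 71.6°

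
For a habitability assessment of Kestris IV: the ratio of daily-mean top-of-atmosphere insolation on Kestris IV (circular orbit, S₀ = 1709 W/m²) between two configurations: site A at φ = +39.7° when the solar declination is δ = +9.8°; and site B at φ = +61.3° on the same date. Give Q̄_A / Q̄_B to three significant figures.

Q̄_A / Q̄_B ≈ 1.28

— Configuration A (φ=+39.7°):
cos H₀ = −tan(+39.7°) tan(+9.800°) = -0.1434, H₀ = 1.7147 rad.
Bracket: H₀ sin φ sin δ + cos φ cos δ sin H₀ = 1.7147×0.63877×0.17021 + 0.76940×0.98541×0.98966 = 0.186431 + 0.750335 = 0.936766.
Q̄ = (S₀/π) × [bracket] = (1709/π) × 0.936766 = 509.59 W/m².
— Configuration B (φ=+61.3°):
cos H₀ = −tan(+61.3°) tan(+9.800°) = -0.3155, H₀ = 1.8918 rad.
Bracket: H₀ sin φ sin δ + cos φ cos δ sin H₀ = 1.8918×0.87715×0.17021 + 0.48022×0.98541×0.94893 = 0.282445 + 0.449047 = 0.731492.
Q̄ = (S₀/π) × [bracket] = (1709/π) × 0.731492 = 397.93 W/m².
Ratio Q̄_A / Q̄_B = 509.59 / 397.93 = 1.281.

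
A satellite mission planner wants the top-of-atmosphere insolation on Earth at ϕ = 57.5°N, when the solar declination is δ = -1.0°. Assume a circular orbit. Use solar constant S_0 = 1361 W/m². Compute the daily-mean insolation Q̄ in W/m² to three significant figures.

Q̄ ≈ 223 W/m²

cos h₀ = −tan(+57.5°) tan(-1.000°) = 0.0274, h₀ = 1.5434 rad.
Bracket: h₀ sin ϕ sin δ + cos ϕ cos δ sin h₀ = 1.5434×0.84339×-0.01745 + 0.53730×0.99985×0.99962 = -0.022714 + 0.537015 = 0.514301.
Q̄ = (S_0/π) × [bracket] = (1361/π) × 0.514301 = 222.8 W/m².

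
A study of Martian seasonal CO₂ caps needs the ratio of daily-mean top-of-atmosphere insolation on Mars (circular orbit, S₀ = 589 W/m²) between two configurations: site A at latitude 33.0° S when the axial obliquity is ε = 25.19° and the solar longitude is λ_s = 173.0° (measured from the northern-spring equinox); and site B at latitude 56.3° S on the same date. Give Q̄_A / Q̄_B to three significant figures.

Q̄_A / Q̄_B ≈ 1.63

— Configuration A (φ=-33.0°):
Solar declination: sin δ = sin ε · sin λ_s = sin 25.19° × sin 173.0° = 0.05187, so δ = +2.973°.
cos H₀ = −tan(-33.0°) tan(+2.973°) = 0.0337, H₀ = 1.5371 rad.
Bracket: H₀ sin φ sin δ + cos φ cos δ sin H₀ = 1.5371×-0.54464×0.05187 + 0.83867×0.99865×0.99943 = -0.043424 + 0.837060 = 0.793636.
Q̄ = (S₀/π) × [bracket] = (589/π) × 0.793636 = 148.79 W/m².
— Configuration B (φ=-56.3°):
cos H₀ = −tan(-56.3°) tan(+2.973°) = 0.0779, H₀ = 1.4928 rad.
Bracket: H₀ sin φ sin δ + cos φ cos δ sin H₀ = 1.4928×-0.83195×0.05187 + 0.55484×0.99865×0.99696 = -0.064419 + 0.552407 = 0.487988.
Q̄ = (S₀/π) × [bracket] = (589/π) × 0.487988 = 91.490 W/m².
Ratio Q̄_A / Q̄_B = 148.79 / 91.490 = 1.626.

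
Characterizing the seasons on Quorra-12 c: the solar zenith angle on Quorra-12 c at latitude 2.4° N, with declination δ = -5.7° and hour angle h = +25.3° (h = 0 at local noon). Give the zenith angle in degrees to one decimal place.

cos θ_z = sin φ sin δ + cos φ cos δ cos h = -0.004159 + 0.898823 = 0.894664.
θ_z = arccos(0.894664) = 26.5°.

θ_z = 26.5°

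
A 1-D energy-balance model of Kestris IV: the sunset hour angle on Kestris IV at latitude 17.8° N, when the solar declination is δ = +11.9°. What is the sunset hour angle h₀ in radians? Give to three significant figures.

cos h₀ = −tan ϕ · tan δ = −tan(+17.8°) × tan(+11.900°) = -0.0677, so h₀ = 1.6385 rad = 93.88°.

h₀ = 1.64 rad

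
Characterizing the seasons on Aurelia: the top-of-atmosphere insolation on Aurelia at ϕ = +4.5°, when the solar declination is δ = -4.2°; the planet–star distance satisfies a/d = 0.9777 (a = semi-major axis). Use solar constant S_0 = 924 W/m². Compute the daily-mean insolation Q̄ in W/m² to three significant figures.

Q̄ ≈ 277 W/m²

cos h₀ = −tan(+4.5°) tan(-4.200°) = 0.0058, h₀ = 1.5650 rad.
Bracket: h₀ sin ϕ sin δ + cos ϕ cos δ sin h₀ = 1.5650×0.07846×-0.07324 + 0.99692×0.99731×0.99998 = -0.008993 + 0.994218 = 0.985225.
Inverse-square distance factor (a/d)² = 0.9777² = 0.955897.
Q̄ = (S_0/π) × 0.955897 × [bracket] = (924/π) × 0.955897 × 0.985225 = 277.0 W/m².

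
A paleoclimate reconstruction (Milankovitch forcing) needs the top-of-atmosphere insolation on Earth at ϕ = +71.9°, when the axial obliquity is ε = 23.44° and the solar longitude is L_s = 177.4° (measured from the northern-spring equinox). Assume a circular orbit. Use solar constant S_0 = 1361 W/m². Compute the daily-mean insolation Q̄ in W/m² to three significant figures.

Q̄ ≈ 146 W/m²

Solar declination: sin δ = sin ε · sin L_s = sin 23.44° × sin 177.4° = 0.01804, so δ = +1.034°.
cos h₀ = −tan(+71.9°) tan(+1.034°) = -0.0552, h₀ = 1.6260 rad.
Bracket: h₀ sin ϕ sin δ + cos ϕ cos δ sin h₀ = 1.6260×0.95052×0.01804 + 0.31068×0.99984×0.99847 = 0.027882 + 0.310155 = 0.338037.
Q̄ = (S_0/π) × [bracket] = (1361/π) × 0.338037 = 146.4 W/m².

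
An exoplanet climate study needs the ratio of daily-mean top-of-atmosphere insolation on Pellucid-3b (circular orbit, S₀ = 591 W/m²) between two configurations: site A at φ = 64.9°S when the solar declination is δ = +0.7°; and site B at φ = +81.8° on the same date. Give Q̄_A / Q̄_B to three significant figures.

— Configuration A (φ=-64.9°):
cos H₀ = −tan(-64.9°) tan(+0.700°) = 0.0261, H₀ = 1.5447 rad.
Bracket: H₀ sin φ sin δ + cos φ cos δ sin H₀ = 1.5447×-0.90557×0.01222 + 0.42420×0.99993×0.99966 = -0.017094 + 0.424026 = 0.406932.
Q̄ = (S₀/π) × [bracket] = (591/π) × 0.406932 = 76.553 W/m².
— Configuration B (φ=+81.8°):
cos H₀ = −tan(+81.8°) tan(+0.700°) = -0.0848, H₀ = 1.6557 rad.
Bracket: H₀ sin φ sin δ + cos φ cos δ sin H₀ = 1.6557×0.98978×0.01222 + 0.14263×0.99993×0.99640 = 0.020026 + 0.142107 = 0.162133.
Q̄ = (S₀/π) × [bracket] = (591/π) × 0.162133 = 30.501 W/m².
Ratio Q̄_A / Q̄_B = 76.553 / 30.501 = 2.510.

Q̄_A / Q̄_B ≈ 2.51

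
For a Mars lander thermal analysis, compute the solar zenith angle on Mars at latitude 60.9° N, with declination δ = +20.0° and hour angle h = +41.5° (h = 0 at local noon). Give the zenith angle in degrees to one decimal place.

cos θ_z = sin φ sin δ + cos φ cos δ cos h = 0.298848 + 0.342277 = 0.641125.
θ_z = arccos(0.641125) = 50.1°.

θ_z = 50.1°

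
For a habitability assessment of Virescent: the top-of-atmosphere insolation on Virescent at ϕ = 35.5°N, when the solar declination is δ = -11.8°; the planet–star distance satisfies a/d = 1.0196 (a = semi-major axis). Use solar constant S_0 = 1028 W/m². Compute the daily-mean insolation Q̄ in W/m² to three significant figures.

Q̄ ≈ 211 W/m²

cos h₀ = −tan(+35.5°) tan(-11.800°) = 0.1490, h₀ = 1.4212 rad.
Bracket: h₀ sin ϕ sin δ + cos ϕ cos δ sin h₀ = 1.4212×0.58070×-0.20450 + 0.81412×0.97887×0.98883 = -0.168772 + 0.788016 = 0.619244.
Inverse-square distance factor (a/d)² = 1.0196² = 1.039584.
Q̄ = (S_0/π) × 1.039584 × [bracket] = (1028/π) × 1.039584 × 0.619244 = 210.7 W/m².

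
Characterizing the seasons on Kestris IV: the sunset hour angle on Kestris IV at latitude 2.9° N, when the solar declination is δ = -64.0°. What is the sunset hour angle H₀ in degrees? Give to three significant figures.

H₀ = 84.0°

cos H₀ = −tan φ · tan δ = −tan(+2.9°) × tan(-64.000°) = 0.1039, so H₀ = 1.4667 rad = 84.04°.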